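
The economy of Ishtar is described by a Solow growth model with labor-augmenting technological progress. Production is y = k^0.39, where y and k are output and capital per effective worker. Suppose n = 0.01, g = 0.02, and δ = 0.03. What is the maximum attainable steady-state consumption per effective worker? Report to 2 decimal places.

Capital per effective worker breaks even when investment replaces (n + g + δ)·k; here n + g + δ = 0.06.
Setting f'(k) = n+g+δ gives 0.39·k^(0.39−1) = 0.06, hence k_gold = (0.39/0.06)^(1/0.61) ≈ 21.5102.
y_gold = 21.5102^0.39 ≈ 3.3093.
c_gold = y_gold − (n+g+δ)·k_gold = 3.3093 − 0.06·21.5102 ≈ 2.0187.

c_gold ≈ 2.02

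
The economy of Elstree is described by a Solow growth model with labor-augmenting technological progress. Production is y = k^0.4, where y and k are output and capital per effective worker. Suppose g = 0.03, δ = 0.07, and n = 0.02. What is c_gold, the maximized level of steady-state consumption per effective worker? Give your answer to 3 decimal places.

c_gold ≈ 1.339

Break-even investment rate: n + g + δ = 0.02 + 0.03 + 0.07 = 0.12.
Maximizing c = f(k) − (n+g+δ)·k gives f'(k) = n+g+δ, i.e. 0.4·k^(0.4−1) = 0.12, so k_gold = (0.4/0.12)^(1/0.6) ≈ 7.4381.
y_gold = 7.4381^0.4 ≈ 2.2314.
c_gold = y_gold − (n+g+δ)·k_gold = 2.2314 − 0.12·7.4381 ≈ 1.3389.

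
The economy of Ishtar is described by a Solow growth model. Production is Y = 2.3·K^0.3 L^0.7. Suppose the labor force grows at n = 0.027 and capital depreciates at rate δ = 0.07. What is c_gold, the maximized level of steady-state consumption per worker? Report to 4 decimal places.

c_gold ≈ 3.7325

Break-even investment rate: n + δ = 0.027 + 0.07 = 0.097.
Golden rule sets MPK = n+δ: 0.3·2.3·k^(0.3−1) = 0.097, so k_gold = (0.3·2.3/0.097)^(1/0.7) ≈ 16.4912.
y_gold = 2.3·16.4912^0.3 ≈ 5.3322.
c_gold = y_gold − (n+δ)·k_gold = 5.3322 − 0.097·16.4912 ≈ 3.7325.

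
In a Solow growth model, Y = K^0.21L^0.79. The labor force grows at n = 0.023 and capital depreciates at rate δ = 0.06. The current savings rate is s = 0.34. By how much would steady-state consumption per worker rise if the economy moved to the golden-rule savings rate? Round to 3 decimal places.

Break-even investment rate: n + δ = 0.023 + 0.06 = 0.083.
Current steady state (s = 0.34): k* = (0.34/0.083)^(1/0.79) ≈ 5.9592, y* = 5.9592^0.21 ≈ 1.4548, c* = (1−0.34)·1.4548 ≈ 0.9601.
Maximizing c = f(k) − (n+δ)·k gives f'(k) = n+δ, i.e. 0.21·k^(0.21−1) = 0.083, so k_gold = (0.21/0.083)^(1/0.79) ≈ 3.2382.
y_gold = 3.2382^0.21 ≈ 1.2799, c_gold = y_gold − 0.083·k_gold ≈ 1.0111.
Gain: Δc = 1.0111 − 0.9601 ≈ 0.0510.

Δc ≈ 0.051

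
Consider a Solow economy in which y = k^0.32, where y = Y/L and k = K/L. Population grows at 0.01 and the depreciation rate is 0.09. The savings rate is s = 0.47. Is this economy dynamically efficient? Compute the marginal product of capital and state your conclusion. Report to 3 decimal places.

Break-even investment rate: n + δ = 0.01 + 0.09 = 0.1.
Steady-state k*: s·k^0.32 = 0.1·k gives k* = (0.47/0.1)^(1/0.68) ≈ 9.7360.
MPK = 0.32·9.7360^(-0.68) ≈ 0.0681.
MPK < n+δ = 0.1, so the economy is dynamically inefficient (over-saving).

dynamically inefficient; MPK ≈ 0.068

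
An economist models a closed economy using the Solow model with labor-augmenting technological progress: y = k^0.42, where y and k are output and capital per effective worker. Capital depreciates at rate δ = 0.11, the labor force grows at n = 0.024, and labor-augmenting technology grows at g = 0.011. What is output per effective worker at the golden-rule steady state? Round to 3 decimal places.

y_gold ≈ 2.160

Break-even investment rate: n + g + δ = 0.024 + 0.011 + 0.11 = 0.145.
Setting f'(k) = n+g+δ gives 0.42·k^(0.42−1) = 0.145, hence k_gold = (0.42/0.145)^(1/0.58) ≈ 6.2567.
Output: y_gold = k_gold^0.42 = 6.2567^0.42 ≈ 2.1601.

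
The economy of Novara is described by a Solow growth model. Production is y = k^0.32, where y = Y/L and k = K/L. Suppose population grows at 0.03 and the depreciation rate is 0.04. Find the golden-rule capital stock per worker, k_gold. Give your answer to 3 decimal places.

k_gold ≈ 9.347

Capital per worker breaks even when investment replaces (n + δ)·k; here n + δ = 0.07.
At the golden rule the marginal product of capital equals n+δ: 0.32·k^(0.32−1) = 0.07. Solving, k_gold = (0.32/0.07)^(1/0.68) ≈ 9.3468.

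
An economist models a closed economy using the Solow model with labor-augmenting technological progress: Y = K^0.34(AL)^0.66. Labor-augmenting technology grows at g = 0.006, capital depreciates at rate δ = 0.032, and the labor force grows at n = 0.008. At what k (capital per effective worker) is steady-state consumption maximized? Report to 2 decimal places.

k_gold ≈ 20.71

Break-even investment rate: n + g + δ = 0.008 + 0.006 + 0.032 = 0.046.
Golden rule sets MPK = n+g+δ: 0.34·k^(0.34−1) = 0.046, so k_gold = (0.34/0.046)^(1/0.66) ≈ 20.7131.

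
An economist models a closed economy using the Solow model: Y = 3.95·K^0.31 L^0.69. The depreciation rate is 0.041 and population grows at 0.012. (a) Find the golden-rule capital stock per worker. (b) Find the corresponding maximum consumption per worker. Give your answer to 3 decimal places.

Break-even investment rate: n + δ = 0.012 + 0.041 = 0.053.
Maximizing c = f(k) − (n+δ)·k gives f'(k) = n+δ, i.e. 0.31·3.95·k^(0.31−1) = 0.053, so k_gold = (0.31·3.95/0.053)^(1/0.69) ≈ 94.7005.
y_gold = 3.95·94.7005^0.31 ≈ 16.1907; c_gold = y_gold − 0.053·k_gold ≈ 11.1716.

(a) k_gold ≈ 94.700; (b) c_gold ≈ 11.172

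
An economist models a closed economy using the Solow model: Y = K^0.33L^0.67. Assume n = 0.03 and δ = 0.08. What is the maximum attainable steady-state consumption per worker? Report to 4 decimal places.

c_gold ≈ 1.1510

Capital per worker breaks even when investment replaces (n + δ)·k; here n + δ = 0.11.
Maximizing c = f(k) − (n+δ)·k gives f'(k) = n+δ, i.e. 0.33·k^(0.33−1) = 0.11, so k_gold = (0.33/0.11)^(1/0.67) ≈ 5.1537.
y_gold = 5.1537^0.33 ≈ 1.7179.
c_gold = y_gold − (n+δ)·k_gold = 1.7179 − 0.11·5.1537 ≈ 1.1510.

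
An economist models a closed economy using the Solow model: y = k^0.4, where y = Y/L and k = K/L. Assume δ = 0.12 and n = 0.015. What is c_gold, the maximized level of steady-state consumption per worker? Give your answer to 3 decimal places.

c_gold ≈ 1.238

The effective depreciation rate is n + δ = 0.015 + 0.12 = 0.135.
Setting f'(k) = n+δ gives 0.4·k^(0.4−1) = 0.135, hence k_gold = (0.4/0.135)^(1/0.6) ≈ 6.1124.
y_gold = 6.1124^0.4 ≈ 2.0629.
c_gold = y_gold − (n+δ)·k_gold = 2.0629 − 0.135·6.1124 ≈ 1.2378.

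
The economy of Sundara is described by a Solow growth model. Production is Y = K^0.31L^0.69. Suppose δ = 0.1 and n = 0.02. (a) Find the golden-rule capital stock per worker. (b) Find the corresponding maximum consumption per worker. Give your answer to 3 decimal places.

Break-even investment rate: n + δ = 0.02 + 0.1 = 0.12.
At the golden rule the marginal product of capital equals n+δ: 0.31·k^(0.31−1) = 0.12. Solving, k_gold = (0.31/0.12)^(1/0.69) ≈ 3.9570.
y_gold = 3.9570^0.31 ≈ 1.5317; c_gold = y_gold − 0.12·k_gold ≈ 1.0569.

(a) k_gold ≈ 3.957; (b) c_gold ≈ 1.057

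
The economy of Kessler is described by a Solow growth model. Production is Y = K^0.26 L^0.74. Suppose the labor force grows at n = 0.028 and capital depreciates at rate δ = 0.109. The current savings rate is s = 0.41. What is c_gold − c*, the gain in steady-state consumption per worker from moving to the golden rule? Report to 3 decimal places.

Δc ≈ 0.060

Capital per worker breaks even when investment replaces (n + δ)·k; here n + δ = 0.137.
Current steady state (s = 0.41): k* = (0.41/0.137)^(1/0.74) ≈ 4.3987, y* = 4.3987^0.26 ≈ 1.4698, c* = (1−0.41)·1.4698 ≈ 0.8672.
Golden rule sets MPK = n+δ: 0.26·k^(0.26−1) = 0.137, so k_gold = (0.26/0.137)^(1/0.74) ≈ 2.3769.
y_gold = 2.3769^0.26 ≈ 1.2525, c_gold = y_gold − 0.137·k_gold ≈ 0.9268.
Gain: Δc = 0.9268 − 0.8672 ≈ 0.0596.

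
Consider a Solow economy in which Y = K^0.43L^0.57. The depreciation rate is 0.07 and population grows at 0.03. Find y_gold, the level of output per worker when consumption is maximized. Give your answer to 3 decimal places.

Capital per worker breaks even when investment replaces (n + δ)·k; here n + δ = 0.1.
At the golden rule the marginal product of capital equals n+δ: 0.43·k^(0.43−1) = 0.1. Solving, k_gold = (0.43/0.1)^(1/0.57) ≈ 12.9225.
Output: y_gold = k_gold^0.43 = 12.9225^0.43 ≈ 3.0052.

y_gold ≈ 3.005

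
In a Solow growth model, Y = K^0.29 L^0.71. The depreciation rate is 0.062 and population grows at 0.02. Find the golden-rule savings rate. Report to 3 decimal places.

s_gold = 0.290

Break-even investment rate: n + δ = 0.02 + 0.062 = 0.082.
At the golden rule MPK = n+δ, and in any Cobb-Douglas steady state s = (n+δ)·k/y = MPK·k/y = capital's share 0.29.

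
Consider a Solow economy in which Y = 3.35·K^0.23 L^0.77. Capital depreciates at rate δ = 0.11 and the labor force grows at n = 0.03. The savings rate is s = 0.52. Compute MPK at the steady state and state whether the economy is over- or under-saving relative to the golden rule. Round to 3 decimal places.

over-saving; MPK ≈ 0.062

The effective depreciation rate is n + δ = 0.03 + 0.11 = 0.14.
Steady-state k*: s·A·k^0.23 = 0.14·k gives k* = (0.52·3.35/0.14)^(1/0.77) ≈ 26.4225.
MPK = 0.23·3.35·26.4225^(-0.77) ≈ 0.0619.
MPK < n+δ = 0.14, so the economy is dynamically inefficient (over-saving).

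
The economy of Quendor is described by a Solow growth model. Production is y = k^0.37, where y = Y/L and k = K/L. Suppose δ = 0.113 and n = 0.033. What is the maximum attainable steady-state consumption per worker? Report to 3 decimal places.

c_gold ≈ 1.088

The effective depreciation rate is n + δ = 0.033 + 0.113 = 0.146.
Setting f'(k) = n+δ gives 0.37·k^(0.37−1) = 0.146, hence k_gold = (0.37/0.146)^(1/0.63) ≈ 4.3755.
y_gold = 4.3755^0.37 ≈ 1.7266.
c_gold = y_gold − (n+δ)·k_gold = 1.7266 − 0.146·4.3755 ≈ 1.0877.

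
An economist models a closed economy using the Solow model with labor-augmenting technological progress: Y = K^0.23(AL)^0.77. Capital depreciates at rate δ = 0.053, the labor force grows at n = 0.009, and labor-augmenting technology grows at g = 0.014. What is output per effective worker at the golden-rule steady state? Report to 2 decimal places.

y_gold ≈ 1.39

Capital per effective worker breaks even when investment replaces (n + g + δ)·k; here n + g + δ = 0.076.
At the golden rule the marginal product of capital equals n+g+δ: 0.23·k^(0.23−1) = 0.076. Solving, k_gold = (0.23/0.076)^(1/0.77) ≈ 4.2127.
Output: y_gold = k_gold^0.23 = 4.2127^0.23 ≈ 1.3920.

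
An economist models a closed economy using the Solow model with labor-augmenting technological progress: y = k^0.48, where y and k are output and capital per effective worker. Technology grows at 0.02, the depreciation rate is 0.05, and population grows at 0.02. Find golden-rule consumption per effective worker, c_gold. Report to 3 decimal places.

n + g + δ = 0.02 + 0.02 + 0.05 = 0.09.
Maximizing c = f(k) − (n+g+δ)·k gives f'(k) = n+g+δ, i.e. 0.48·k^(0.48−1) = 0.09, so k_gold = (0.48/0.09)^(1/0.52) ≈ 25.0077.
y_gold = 25.0077^0.48 ≈ 4.6890.
c_gold = y_gold − (n+g+δ)·k_gold = 4.6890 − 0.09·25.0077 ≈ 2.4383.

c_gold ≈ 2.438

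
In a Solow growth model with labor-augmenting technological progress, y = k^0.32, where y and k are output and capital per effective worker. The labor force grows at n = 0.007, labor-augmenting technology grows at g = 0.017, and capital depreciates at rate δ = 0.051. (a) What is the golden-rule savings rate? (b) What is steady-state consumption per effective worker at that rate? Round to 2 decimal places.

(a) s_gold = 0.32; (b) c_gold ≈ 1.35

Capital per effective worker breaks even when investment replaces (n + g + δ)·k; here n + g + δ = 0.075.
For Cobb-Douglas, s_gold equals capital's share: s_gold = 0.32.
Setting f'(k) = n+g+δ gives 0.32·k^(0.32−1) = 0.075, hence k_gold = (0.32/0.075)^(1/0.68) ≈ 8.4450.
y_gold = 8.4450^0.32 ≈ 1.9793; c_gold = (1−0.32)·y_gold ≈ 1.3459.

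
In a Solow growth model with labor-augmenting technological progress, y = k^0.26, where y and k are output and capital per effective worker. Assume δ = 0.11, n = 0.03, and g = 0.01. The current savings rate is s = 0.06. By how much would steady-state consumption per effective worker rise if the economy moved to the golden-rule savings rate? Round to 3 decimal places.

n + g + δ = 0.03 + 0.01 + 0.11 = 0.15.
Current steady state (s = 0.06): k* = (0.06/0.15)^(1/0.74) ≈ 0.2899, y* = 0.2899^0.26 ≈ 0.7247, c* = (1−0.06)·0.7247 ≈ 0.6813.
Setting f'(k) = n+g+δ gives 0.26·k^(0.26−1) = 0.15, hence k_gold = (0.26/0.15)^(1/0.74) ≈ 2.1029.
y_gold = 2.1029^0.26 ≈ 1.2132, c_gold = y_gold − 0.15·k_gold ≈ 0.8978.
Gain: Δc = 0.8978 − 0.6813 ≈ 0.2165.

Δc ≈ 0.217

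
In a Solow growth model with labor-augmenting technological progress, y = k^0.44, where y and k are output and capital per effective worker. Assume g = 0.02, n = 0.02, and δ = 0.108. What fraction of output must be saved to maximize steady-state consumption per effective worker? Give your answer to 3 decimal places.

s_gold = 0.440

The effective depreciation rate is n + g + δ = 0.02 + 0.02 + 0.108 = 0.148.
At the golden rule MPK = n+g+δ, and in any Cobb-Douglas steady state s = (n+g+δ)·k/y = MPK·k/y = capital's share 0.44.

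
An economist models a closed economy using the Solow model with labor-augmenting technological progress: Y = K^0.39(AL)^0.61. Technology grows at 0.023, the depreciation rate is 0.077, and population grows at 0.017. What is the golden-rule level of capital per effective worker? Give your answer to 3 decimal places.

n + g + δ = 0.017 + 0.023 + 0.077 = 0.117.
At the golden rule the marginal product of capital equals n+g+δ: 0.39·k^(0.39−1) = 0.117. Solving, k_gold = (0.39/0.117)^(1/0.61) ≈ 7.1974.

k_gold ≈ 7.197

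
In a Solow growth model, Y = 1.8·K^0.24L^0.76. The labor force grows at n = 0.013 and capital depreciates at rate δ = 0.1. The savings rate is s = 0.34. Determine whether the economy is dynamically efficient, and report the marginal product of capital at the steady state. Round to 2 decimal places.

dynamically inefficient; MPK ≈ 0.08

Capital per worker breaks even when investment replaces (n + δ)·k; here n + δ = 0.113.
Steady-state k*: s·A·k^0.24 = 0.113·k gives k* = (0.34·1.8/0.113)^(1/0.76) ≈ 9.2333.
MPK = 0.24·1.8·9.2333^(-0.76) ≈ 0.0798.
MPK < n+δ = 0.113, so the economy is dynamically inefficient (over-saving).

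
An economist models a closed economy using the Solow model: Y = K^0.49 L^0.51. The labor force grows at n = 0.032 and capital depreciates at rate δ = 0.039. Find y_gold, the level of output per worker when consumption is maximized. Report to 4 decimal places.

y_gold ≈ 6.3979

The effective depreciation rate is n + δ = 0.032 + 0.039 = 0.071.
Setting f'(k) = n+δ gives 0.49·k^(0.49−1) = 0.071, hence k_gold = (0.49/0.071)^(1/0.51) ≈ 44.1546.
Output: y_gold = k_gold^0.49 = 44.1546^0.49 ≈ 6.3979.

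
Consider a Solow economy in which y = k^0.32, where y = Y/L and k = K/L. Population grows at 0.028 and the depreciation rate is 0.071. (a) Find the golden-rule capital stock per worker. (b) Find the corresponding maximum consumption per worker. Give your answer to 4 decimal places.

The effective depreciation rate is n + δ = 0.028 + 0.071 = 0.099.
Maximizing c = f(k) − (n+δ)·k gives f'(k) = n+δ, i.e. 0.32·k^(0.32−1) = 0.099, so k_gold = (0.32/0.099)^(1/0.68) ≈ 5.6142.
y_gold = 5.6142^0.32 ≈ 1.7369; c_gold = y_gold − 0.099·k_gold ≈ 1.1811.

(a) k_gold ≈ 5.6142; (b) c_gold ≈ 1.1811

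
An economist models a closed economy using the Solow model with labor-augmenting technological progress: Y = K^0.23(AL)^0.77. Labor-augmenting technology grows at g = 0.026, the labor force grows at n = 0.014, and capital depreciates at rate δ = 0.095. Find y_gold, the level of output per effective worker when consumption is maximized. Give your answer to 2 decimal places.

y_gold ≈ 1.17

The effective depreciation rate is n + g + δ = 0.014 + 0.026 + 0.095 = 0.135.
Setting f'(k) = n+g+δ gives 0.23·k^(0.23−1) = 0.135, hence k_gold = (0.23/0.135)^(1/0.77) ≈ 1.9976.
Output: y_gold = k_gold^0.23 = 1.9976^0.23 ≈ 1.1725.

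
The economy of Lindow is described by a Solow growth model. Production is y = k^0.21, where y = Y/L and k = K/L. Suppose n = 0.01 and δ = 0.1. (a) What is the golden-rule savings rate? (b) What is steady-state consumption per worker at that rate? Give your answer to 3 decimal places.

(a) s_gold = 0.210; (b) c_gold ≈ 0.938

Capital per worker breaks even when investment replaces (n + δ)·k; here n + δ = 0.11.
For Cobb-Douglas, s_gold equals capital's share: s_gold = 0.21.
Golden rule sets MPK = n+δ: 0.21·k^(0.21−1) = 0.11, so k_gold = (0.21/0.11)^(1/0.79) ≈ 2.2671.
y_gold = 2.2671^0.21 ≈ 1.1875; c_gold = (1−0.21)·y_gold ≈ 0.9382.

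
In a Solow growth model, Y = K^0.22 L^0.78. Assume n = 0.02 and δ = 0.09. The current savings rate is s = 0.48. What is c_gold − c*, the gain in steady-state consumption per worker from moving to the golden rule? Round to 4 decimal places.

n + δ = 0.02 + 0.09 = 0.11.
Current steady state (s = 0.48): k* = (0.48/0.11)^(1/0.78) ≈ 6.6118, y* = 6.6118^0.22 ≈ 1.5152, c* = (1−0.48)·1.5152 ≈ 0.7879.
Setting f'(k) = n+δ gives 0.22·k^(0.22−1) = 0.11, hence k_gold = (0.22/0.11)^(1/0.78) ≈ 2.4318.
y_gold = 2.4318^0.22 ≈ 1.2159, c_gold = y_gold − 0.11·k_gold ≈ 0.9484.
Gain: Δc = 0.9484 − 0.7879 ≈ 0.1605.

Δc ≈ 0.1605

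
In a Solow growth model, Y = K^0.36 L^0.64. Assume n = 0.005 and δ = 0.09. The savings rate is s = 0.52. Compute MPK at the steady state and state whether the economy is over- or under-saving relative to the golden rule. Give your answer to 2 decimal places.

n + δ = 0.005 + 0.09 = 0.095.
Steady-state k*: s·k^0.36 = 0.095·k gives k* = (0.52/0.095)^(1/0.64) ≈ 14.2417.
MPK = 0.36·14.2417^(-0.64) ≈ 0.0658.
MPK < n+δ = 0.095, so the economy is dynamically inefficient (over-saving).

over-saving; MPK ≈ 0.07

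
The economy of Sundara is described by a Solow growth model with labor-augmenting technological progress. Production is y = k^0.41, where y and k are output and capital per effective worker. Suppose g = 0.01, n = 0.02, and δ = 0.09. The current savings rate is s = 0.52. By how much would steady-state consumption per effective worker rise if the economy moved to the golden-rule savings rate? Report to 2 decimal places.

Break-even investment rate: n + g + δ = 0.02 + 0.01 + 0.09 = 0.12.
Current steady state (s = 0.52): k* = (0.52/0.12)^(1/0.59) ≈ 12.0049, y* = 12.0049^0.41 ≈ 2.7704, c* = (1−0.52)·2.7704 ≈ 1.3298.
Maximizing c = f(k) − (n+g+δ)·k gives f'(k) = n+g+δ, i.e. 0.41·k^(0.41−1) = 0.12, so k_gold = (0.41/0.12)^(1/0.59) ≈ 8.0244.
y_gold = 8.0244^0.41 ≈ 2.3486, c_gold = y_gold − 0.12·k_gold ≈ 1.3857.
Gain: Δc = 1.3857 − 1.3298 ≈ 0.0559.

Δc ≈ 0.06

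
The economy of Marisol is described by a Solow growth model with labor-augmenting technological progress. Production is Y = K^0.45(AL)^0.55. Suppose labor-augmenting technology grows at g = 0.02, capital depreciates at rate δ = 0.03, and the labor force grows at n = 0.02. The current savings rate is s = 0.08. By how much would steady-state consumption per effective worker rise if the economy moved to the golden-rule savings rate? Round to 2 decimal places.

Δc ≈ 1.49

The effective depreciation rate is n + g + δ = 0.02 + 0.02 + 0.03 = 0.07.
Current steady state (s = 0.08): k* = (0.08/0.07)^(1/0.55) ≈ 1.2748, y* = 1.2748^0.45 ≈ 1.1154, c* = (1−0.08)·1.1154 ≈ 1.0262.
Golden rule sets MPK = n+g+δ: 0.45·k^(0.45−1) = 0.07, so k_gold = (0.45/0.07)^(1/0.55) ≈ 29.4645.
y_gold = 29.4645^0.45 ≈ 4.5834, c_gold = y_gold − 0.07·k_gold ≈ 2.5209.
Gain: Δc = 2.5209 − 1.0262 ≈ 1.4946.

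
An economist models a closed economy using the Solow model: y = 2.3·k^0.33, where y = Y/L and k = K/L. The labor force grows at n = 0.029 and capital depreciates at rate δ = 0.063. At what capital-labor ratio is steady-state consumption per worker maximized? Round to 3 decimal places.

k_gold ≈ 23.326

n + δ = 0.029 + 0.063 = 0.092.
At the golden rule the marginal product of capital equals n+δ: 0.33·2.3·k^(0.33−1) = 0.092. Solving, k_gold = (0.33·2.3/0.092)^(1/0.67) ≈ 23.3261.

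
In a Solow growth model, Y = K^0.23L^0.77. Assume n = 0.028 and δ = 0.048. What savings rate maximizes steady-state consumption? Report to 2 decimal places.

s_gold = 0.23

Break-even investment rate: n + δ = 0.028 + 0.048 = 0.076.
At the golden rule MPK = n+δ, and in any Cobb-Douglas steady state s = (n+δ)·k/y = MPK·k/y = capital's share 0.23.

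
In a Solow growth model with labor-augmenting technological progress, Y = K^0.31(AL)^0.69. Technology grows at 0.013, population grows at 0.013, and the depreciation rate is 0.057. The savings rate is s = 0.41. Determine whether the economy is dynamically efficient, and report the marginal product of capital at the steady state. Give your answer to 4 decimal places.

Break-even investment rate: n + g + δ = 0.013 + 0.013 + 0.057 = 0.083.
Steady-state k*: s·k^0.31 = 0.083·k gives k* = (0.41/0.083)^(1/0.69) ≈ 10.1244.
MPK = 0.31·10.1244^(-0.69) ≈ 0.0628.
MPK < n+g+δ = 0.083, so the economy is dynamically inefficient (over-saving).

dynamically inefficient; MPK ≈ 0.0628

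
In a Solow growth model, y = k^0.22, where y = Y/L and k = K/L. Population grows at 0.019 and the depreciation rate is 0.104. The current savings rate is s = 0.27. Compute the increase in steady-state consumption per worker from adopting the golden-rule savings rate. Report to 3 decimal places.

Δc ≈ 0.008

Break-even investment rate: n + δ = 0.019 + 0.104 = 0.123.
Current steady state (s = 0.27): k* = (0.27/0.123)^(1/0.78) ≈ 2.7401, y* = 2.7401^0.22 ≈ 1.2483, c* = (1−0.27)·1.2483 ≈ 0.9112.
Maximizing c = f(k) − (n+δ)·k gives f'(k) = n+δ, i.e. 0.22·k^(0.22−1) = 0.123, so k_gold = (0.22/0.123)^(1/0.78) ≈ 2.1074.
y_gold = 2.1074^0.22 ≈ 1.1782, c_gold = y_gold − 0.123·k_gold ≈ 0.9190.
Gain: Δc = 0.9190 − 0.9112 ≈ 0.0078.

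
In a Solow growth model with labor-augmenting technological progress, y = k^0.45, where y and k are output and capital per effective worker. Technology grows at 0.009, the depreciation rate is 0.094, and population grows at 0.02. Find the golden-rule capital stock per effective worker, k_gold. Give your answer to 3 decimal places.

The effective depreciation rate is n + g + δ = 0.02 + 0.009 + 0.094 = 0.123.
At the golden rule the marginal product of capital equals n+g+δ: 0.45·k^(0.45−1) = 0.123. Solving, k_gold = (0.45/0.123)^(1/0.55) ≈ 10.5729.

k_gold ≈ 10.573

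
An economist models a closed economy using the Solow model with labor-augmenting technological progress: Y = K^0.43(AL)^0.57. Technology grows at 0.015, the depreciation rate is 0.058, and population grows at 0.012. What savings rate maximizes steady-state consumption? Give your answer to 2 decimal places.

s_gold = 0.43

Break-even investment rate: n + g + δ = 0.012 + 0.015 + 0.058 = 0.085.
At the golden rule MPK = n+g+δ, and in any Cobb-Douglas steady state s = (n+g+δ)·k/y = MPK·k/y = capital's share 0.43.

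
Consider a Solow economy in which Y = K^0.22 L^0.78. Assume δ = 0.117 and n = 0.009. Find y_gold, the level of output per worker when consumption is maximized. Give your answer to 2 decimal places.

Break-even investment rate: n + δ = 0.009 + 0.117 = 0.126.
Maximizing c = f(k) − (n+δ)·k gives f'(k) = n+δ, i.e. 0.22·k^(0.22−1) = 0.126, so k_gold = (0.22/0.126)^(1/0.78) ≈ 2.0433.
Output: y_gold = k_gold^0.22 = 2.0433^0.22 ≈ 1.1702.

y_gold ≈ 1.17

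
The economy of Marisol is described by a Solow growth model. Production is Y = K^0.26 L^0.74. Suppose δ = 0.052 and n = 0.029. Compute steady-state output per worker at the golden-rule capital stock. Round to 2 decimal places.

Break-even investment rate: n + δ = 0.029 + 0.052 = 0.081.
Maximizing c = f(k) − (n+δ)·k gives f'(k) = n+δ, i.e. 0.26·k^(0.26−1) = 0.081, so k_gold = (0.26/0.081)^(1/0.74) ≈ 4.8355.
Output: y_gold = k_gold^0.26 = 4.8355^0.26 ≈ 1.5065.

y_gold ≈ 1.51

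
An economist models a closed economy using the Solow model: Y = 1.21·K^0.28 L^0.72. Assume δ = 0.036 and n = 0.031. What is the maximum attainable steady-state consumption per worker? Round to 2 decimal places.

The effective depreciation rate is n + δ = 0.031 + 0.036 = 0.067.
Setting f'(k) = n+δ gives 0.28·1.21·k^(0.28−1) = 0.067, hence k_gold = (0.28·1.21/0.067)^(1/0.72) ≈ 9.4972.
y_gold = 1.21·9.4972^0.28 ≈ 2.2725.
c_gold = y_gold − (n+δ)·k_gold = 2.2725 − 0.067·9.4972 ≈ 1.6362.

c_gold ≈ 1.64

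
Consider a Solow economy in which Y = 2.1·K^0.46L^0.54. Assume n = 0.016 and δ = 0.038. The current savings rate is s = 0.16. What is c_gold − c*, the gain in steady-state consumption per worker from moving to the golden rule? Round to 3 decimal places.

Δc ≈ 4.860

Capital per worker breaks even when investment replaces (n + δ)·k; here n + δ = 0.054.
Current steady state (s = 0.16): k* = (0.16·2.1/0.054)^(1/0.54) ≈ 29.5304, y* = 2.1·29.5304^0.46 ≈ 9.9665, c* = (1−0.16)·9.9665 ≈ 8.3719.
Golden rule sets MPK = n+δ: 0.46·2.1·k^(0.46−1) = 0.054, so k_gold = (0.46·2.1/0.054)^(1/0.54) ≈ 208.7367.
y_gold = 2.1·208.7367^0.46 ≈ 24.5039, c_gold = y_gold − 0.054·k_gold ≈ 13.2321.
Gain: Δc = 13.2321 − 8.3719 ≈ 4.8602.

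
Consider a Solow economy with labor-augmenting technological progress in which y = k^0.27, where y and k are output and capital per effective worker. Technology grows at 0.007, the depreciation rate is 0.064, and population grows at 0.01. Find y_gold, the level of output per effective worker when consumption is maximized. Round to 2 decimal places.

The effective depreciation rate is n + g + δ = 0.01 + 0.007 + 0.064 = 0.081.
Golden rule sets MPK = n+g+δ: 0.27·k^(0.27−1) = 0.081, so k_gold = (0.27/0.081)^(1/0.73) ≈ 5.2032.
Output: y_gold = k_gold^0.27 = 5.2032^0.27 ≈ 1.5610.

y_gold ≈ 1.56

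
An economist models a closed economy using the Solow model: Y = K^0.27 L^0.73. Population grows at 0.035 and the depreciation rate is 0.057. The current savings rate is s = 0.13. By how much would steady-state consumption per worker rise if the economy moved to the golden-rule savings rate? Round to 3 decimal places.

Δc ≈ 0.098

Break-even investment rate: n + δ = 0.035 + 0.057 = 0.092.
Current steady state (s = 0.13): k* = (0.13/0.092)^(1/0.73) ≈ 1.6058, y* = 1.6058^0.27 ≈ 1.1364, c* = (1−0.13)·1.1364 ≈ 0.9887.
Golden rule sets MPK = n+δ: 0.27·k^(0.27−1) = 0.092, so k_gold = (0.27/0.092)^(1/0.73) ≈ 4.3703.
y_gold = 4.3703^0.27 ≈ 1.4892, c_gold = y_gold − 0.092·k_gold ≈ 1.0871.
Gain: Δc = 1.0871 − 0.9887 ≈ 0.0984.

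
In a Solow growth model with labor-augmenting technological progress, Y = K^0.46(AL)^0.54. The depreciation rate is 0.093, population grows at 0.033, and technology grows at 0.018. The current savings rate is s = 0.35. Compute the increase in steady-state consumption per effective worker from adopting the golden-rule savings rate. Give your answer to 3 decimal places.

Δc ≈ 0.067

The effective depreciation rate is n + g + δ = 0.033 + 0.018 + 0.093 = 0.144.
Current steady state (s = 0.35): k* = (0.35/0.144)^(1/0.54) ≈ 5.1793, y* = 5.1793^0.46 ≈ 2.1309, c* = (1−0.35)·2.1309 ≈ 1.3851.
Setting f'(k) = n+g+δ gives 0.46·k^(0.46−1) = 0.144, hence k_gold = (0.46/0.144)^(1/0.54) ≈ 8.5914.
y_gold = 8.5914^0.46 ≈ 2.6895, c_gold = y_gold − 0.144·k_gold ≈ 1.4523.
Gain: Δc = 1.4523 − 1.3851 ≈ 0.0672.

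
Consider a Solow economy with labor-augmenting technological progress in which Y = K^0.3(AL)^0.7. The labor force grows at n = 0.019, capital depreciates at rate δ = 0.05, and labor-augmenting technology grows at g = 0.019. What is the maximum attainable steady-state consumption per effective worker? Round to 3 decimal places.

c_gold ≈ 1.184

Capital per effective worker breaks even when investment replaces (n + g + δ)·k; here n + g + δ = 0.088.
Golden rule sets MPK = n+g+δ: 0.3·k^(0.3−1) = 0.088, so k_gold = (0.3/0.088)^(1/0.7) ≈ 5.7665.
y_gold = 5.7665^0.3 ≈ 1.6915.
c_gold = y_gold − (n+g+δ)·k_gold = 1.6915 − 0.088·5.7665 ≈ 1.1841.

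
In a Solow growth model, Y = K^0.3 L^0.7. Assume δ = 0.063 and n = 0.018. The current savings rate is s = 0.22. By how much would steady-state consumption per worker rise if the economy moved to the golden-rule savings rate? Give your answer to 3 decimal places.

Break-even investment rate: n + δ = 0.018 + 0.063 = 0.081.
Current steady state (s = 0.22): k* = (0.22/0.081)^(1/0.7) ≈ 4.1678, y* = 4.1678^0.3 ≈ 1.5345, c* = (1−0.22)·1.5345 ≈ 1.1969.
Golden rule sets MPK = n+δ: 0.3·k^(0.3−1) = 0.081, so k_gold = (0.3/0.081)^(1/0.7) ≈ 6.4914.
y_gold = 6.4914^0.3 ≈ 1.7527, c_gold = y_gold − 0.081·k_gold ≈ 1.2269.
Gain: Δc = 1.2269 − 1.1969 ≈ 0.0299.

Δc ≈ 0.030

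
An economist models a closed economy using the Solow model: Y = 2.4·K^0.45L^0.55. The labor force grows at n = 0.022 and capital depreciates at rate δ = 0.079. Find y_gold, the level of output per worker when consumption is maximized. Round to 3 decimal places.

Capital per worker breaks even when investment replaces (n + δ)·k; here n + δ = 0.101.
At the golden rule the marginal product of capital equals n+δ: 0.45·2.4·k^(0.45−1) = 0.101. Solving, k_gold = (0.45·2.4/0.101)^(1/0.55) ≈ 74.3182.
Output: y_gold = 2.4·k_gold^0.45 = 2.4·74.3182^0.45 ≈ 16.6803.

y_gold ≈ 16.680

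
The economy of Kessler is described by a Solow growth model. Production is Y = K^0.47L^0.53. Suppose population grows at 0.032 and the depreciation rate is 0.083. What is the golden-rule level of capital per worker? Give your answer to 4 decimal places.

Break-even investment rate: n + δ = 0.032 + 0.083 = 0.115.
Golden rule sets MPK = n+δ: 0.47·k^(0.47−1) = 0.115, so k_gold = (0.47/0.115)^(1/0.53) ≈ 14.2425.

k_gold ≈ 14.2425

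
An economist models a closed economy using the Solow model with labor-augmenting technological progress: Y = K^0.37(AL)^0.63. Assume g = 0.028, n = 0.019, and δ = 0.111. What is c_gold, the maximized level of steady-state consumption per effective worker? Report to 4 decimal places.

c_gold ≈ 1.0384

n + g + δ = 0.019 + 0.028 + 0.111 = 0.158.
At the golden rule the marginal product of capital equals n+g+δ: 0.37·k^(0.37−1) = 0.158. Solving, k_gold = (0.37/0.158)^(1/0.63) ≈ 3.8599.
y_gold = 3.8599^0.37 ≈ 1.6483.
c_gold = y_gold − (n+g+δ)·k_gold = 1.6483 − 0.158·3.8599 ≈ 1.0384.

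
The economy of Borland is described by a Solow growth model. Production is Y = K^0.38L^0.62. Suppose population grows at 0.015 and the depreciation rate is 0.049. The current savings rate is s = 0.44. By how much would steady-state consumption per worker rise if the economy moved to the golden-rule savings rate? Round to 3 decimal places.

n + δ = 0.015 + 0.049 = 0.064.
Current steady state (s = 0.44): k* = (0.44/0.064)^(1/0.62) ≈ 22.4099, y* = 22.4099^0.38 ≈ 3.2596, c* = (1−0.44)·3.2596 ≈ 1.8254.
Maximizing c = f(k) − (n+δ)·k gives f'(k) = n+δ, i.e. 0.38·k^(0.38−1) = 0.064, so k_gold = (0.38/0.064)^(1/0.62) ≈ 17.6908.
y_gold = 17.6908^0.38 ≈ 2.9795, c_gold = y_gold − 0.064·k_gold ≈ 1.8473.
Gain: Δc = 1.8473 − 1.8254 ≈ 0.0219.

Δc ≈ 0.022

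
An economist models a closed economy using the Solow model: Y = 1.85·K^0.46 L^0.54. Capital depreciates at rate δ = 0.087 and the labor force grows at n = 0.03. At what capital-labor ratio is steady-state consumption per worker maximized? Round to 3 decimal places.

k_gold ≈ 39.430

The effective depreciation rate is n + δ = 0.03 + 0.087 = 0.117.
Setting f'(k) = n+δ gives 0.46·1.85·k^(0.46−1) = 0.117, hence k_gold = (0.46·1.85/0.117)^(1/0.54) ≈ 39.4295.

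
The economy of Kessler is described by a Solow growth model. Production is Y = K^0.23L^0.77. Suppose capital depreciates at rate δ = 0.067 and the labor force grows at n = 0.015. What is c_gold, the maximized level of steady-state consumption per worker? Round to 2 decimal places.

The effective depreciation rate is n + δ = 0.015 + 0.067 = 0.082.
Golden rule sets MPK = n+δ: 0.23·k^(0.23−1) = 0.082, so k_gold = (0.23/0.082)^(1/0.77) ≈ 3.8169.
y_gold = 3.8169^0.23 ≈ 1.3608.
c_gold = y_gold − (n+δ)·k_gold = 1.3608 − 0.082·3.8169 ≈ 1.0478.

c_gold ≈ 1.05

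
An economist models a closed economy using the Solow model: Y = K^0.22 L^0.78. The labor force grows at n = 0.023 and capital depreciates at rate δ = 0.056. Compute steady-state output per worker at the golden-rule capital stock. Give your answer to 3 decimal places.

y_gold ≈ 1.335

n + δ = 0.023 + 0.056 = 0.079.
Golden rule sets MPK = n+δ: 0.22·k^(0.22−1) = 0.079, so k_gold = (0.22/0.079)^(1/0.78) ≈ 3.7175.
Output: y_gold = k_gold^0.22 = 3.7175^0.22 ≈ 1.3349.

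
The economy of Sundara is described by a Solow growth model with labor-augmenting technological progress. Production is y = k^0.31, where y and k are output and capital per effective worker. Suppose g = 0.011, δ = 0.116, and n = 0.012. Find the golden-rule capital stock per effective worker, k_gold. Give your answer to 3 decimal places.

Capital per effective worker breaks even when investment replaces (n + g + δ)·k; here n + g + δ = 0.139.
Golden rule sets MPK = n+g+δ: 0.31·k^(0.31−1) = 0.139, so k_gold = (0.31/0.139)^(1/0.69) ≈ 3.1978.

k_gold ≈ 3.198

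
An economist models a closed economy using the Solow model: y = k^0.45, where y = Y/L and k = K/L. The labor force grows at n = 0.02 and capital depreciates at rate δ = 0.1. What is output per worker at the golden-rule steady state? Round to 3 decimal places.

Capital per worker breaks even when investment replaces (n + δ)·k; here n + δ = 0.12.
Golden rule sets MPK = n+δ: 0.45·k^(0.45−1) = 0.12, so k_gold = (0.45/0.12)^(1/0.55) ≈ 11.0584.
Output: y_gold = k_gold^0.45 = 11.0584^0.45 ≈ 2.9489.

y_gold ≈ 2.949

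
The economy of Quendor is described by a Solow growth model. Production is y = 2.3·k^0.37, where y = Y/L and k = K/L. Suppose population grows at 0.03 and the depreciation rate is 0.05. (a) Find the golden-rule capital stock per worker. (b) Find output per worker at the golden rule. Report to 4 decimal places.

The effective depreciation rate is n + δ = 0.03 + 0.05 = 0.08.
Golden rule sets MPK = n+δ: 0.37·2.3·k^(0.37−1) = 0.08, so k_gold = (0.37·2.3/0.08)^(1/0.63) ≈ 42.6485.
y_gold = 2.3·42.6485^0.37 ≈ 9.2213.

(a) k_gold ≈ 42.6485; (b) y_gold ≈ 9.2213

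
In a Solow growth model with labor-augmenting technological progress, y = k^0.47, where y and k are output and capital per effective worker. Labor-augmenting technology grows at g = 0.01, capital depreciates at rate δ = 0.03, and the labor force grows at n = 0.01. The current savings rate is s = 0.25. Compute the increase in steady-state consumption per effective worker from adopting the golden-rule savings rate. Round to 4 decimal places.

Δc ≈ 0.7404

Capital per effective worker breaks even when investment replaces (n + g + δ)·k; here n + g + δ = 0.05.
Current steady state (s = 0.25): k* = (0.25/0.05)^(1/0.53) ≈ 20.8359, y* = 20.8359^0.47 ≈ 4.1672, c* = (1−0.25)·4.1672 ≈ 3.1254.
Maximizing c = f(k) − (n+g+δ)·k gives f'(k) = n+g+δ, i.e. 0.47·k^(0.47−1) = 0.05, so k_gold = (0.47/0.05)^(1/0.53) ≈ 68.5631.
y_gold = 68.5631^0.47 ≈ 7.2939, c_gold = y_gold − 0.05·k_gold ≈ 3.8658.
Gain: Δc = 3.8658 − 3.1254 ≈ 0.7404.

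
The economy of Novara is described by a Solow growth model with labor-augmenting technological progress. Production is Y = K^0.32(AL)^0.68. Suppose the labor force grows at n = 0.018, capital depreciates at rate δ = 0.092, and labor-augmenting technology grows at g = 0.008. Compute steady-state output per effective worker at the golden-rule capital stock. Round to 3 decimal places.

Capital per effective worker breaks even when investment replaces (n + g + δ)·k; here n + g + δ = 0.118.
Golden rule sets MPK = n+g+δ: 0.32·k^(0.32−1) = 0.118, so k_gold = (0.32/0.118)^(1/0.68) ≈ 4.3367.
Output: y_gold = k_gold^0.32 = 4.3367^0.32 ≈ 1.5992.

y_gold ≈ 1.599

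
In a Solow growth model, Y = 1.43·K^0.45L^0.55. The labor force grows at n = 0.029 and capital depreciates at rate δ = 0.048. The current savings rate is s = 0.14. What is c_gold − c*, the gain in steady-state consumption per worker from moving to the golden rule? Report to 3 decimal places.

Δc ≈ 1.780

Break-even investment rate: n + δ = 0.029 + 0.048 = 0.077.
Current steady state (s = 0.14): k* = (0.14·1.43/0.077)^(1/0.55) ≈ 5.6819, y* = 1.43·5.6819^0.45 ≈ 3.1251, c* = (1−0.14)·3.1251 ≈ 2.6876.
Setting f'(k) = n+δ gives 0.45·1.43·k^(0.45−1) = 0.077, hence k_gold = (0.45·1.43/0.077)^(1/0.55) ≈ 47.4754.
y_gold = 1.43·47.4754^0.45 ≈ 8.1236, c_gold = y_gold − 0.077·k_gold ≈ 4.4680.
Gain: Δc = 4.4680 − 2.6876 ≈ 1.7804.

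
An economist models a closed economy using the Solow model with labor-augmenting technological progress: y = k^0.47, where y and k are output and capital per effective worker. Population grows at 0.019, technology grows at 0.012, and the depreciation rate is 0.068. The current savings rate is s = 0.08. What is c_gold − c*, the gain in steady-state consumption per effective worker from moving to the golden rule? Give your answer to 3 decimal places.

Δc ≈ 1.348

The effective depreciation rate is n + g + δ = 0.019 + 0.012 + 0.068 = 0.099.
Current steady state (s = 0.08): k* = (0.08/0.099)^(1/0.53) ≈ 0.6689, y* = 0.6689^0.47 ≈ 0.8278, c* = (1−0.08)·0.8278 ≈ 0.7616.
Golden rule sets MPK = n+g+δ: 0.47·k^(0.47−1) = 0.099, so k_gold = (0.47/0.099)^(1/0.53) ≈ 18.8949.
y_gold = 18.8949^0.47 ≈ 3.9800, c_gold = y_gold − 0.099·k_gold ≈ 2.1094.
Gain: Δc = 2.1094 − 0.7616 ≈ 1.3478.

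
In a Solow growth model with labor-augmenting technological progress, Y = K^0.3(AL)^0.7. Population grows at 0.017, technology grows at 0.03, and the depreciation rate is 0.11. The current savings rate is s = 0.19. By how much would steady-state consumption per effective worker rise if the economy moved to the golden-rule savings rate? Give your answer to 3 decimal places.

Δc ≈ 0.045

n + g + δ = 0.017 + 0.03 + 0.11 = 0.157.
Current steady state (s = 0.19): k* = (0.19/0.157)^(1/0.7) ≈ 1.3133, y* = 1.3133^0.3 ≈ 1.0852, c* = (1−0.19)·1.0852 ≈ 0.8790.
At the golden rule the marginal product of capital equals n+g+δ: 0.3·k^(0.3−1) = 0.157. Solving, k_gold = (0.3/0.157)^(1/0.7) ≈ 2.5220.
y_gold = 2.5220^0.3 ≈ 1.3198, c_gold = y_gold − 0.157·k_gold ≈ 0.9239.
Gain: Δc = 0.9239 − 0.8790 ≈ 0.0449.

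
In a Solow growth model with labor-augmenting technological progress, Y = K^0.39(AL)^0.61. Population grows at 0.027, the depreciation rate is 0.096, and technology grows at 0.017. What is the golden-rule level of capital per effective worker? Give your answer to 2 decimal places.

k_gold ≈ 5.36

Break-even investment rate: n + g + δ = 0.027 + 0.017 + 0.096 = 0.14.
At the golden rule the marginal product of capital equals n+g+δ: 0.39·k^(0.39−1) = 0.14. Solving, k_gold = (0.39/0.14)^(1/0.61) ≈ 5.3630.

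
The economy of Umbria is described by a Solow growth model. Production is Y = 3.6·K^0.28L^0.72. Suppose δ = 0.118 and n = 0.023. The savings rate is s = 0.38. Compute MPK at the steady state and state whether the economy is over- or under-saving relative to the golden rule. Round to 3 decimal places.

Capital per worker breaks even when investment replaces (n + δ)·k; here n + δ = 0.141.
Steady-state k*: s·A·k^0.28 = 0.141·k gives k* = (0.38·3.6/0.141)^(1/0.72) ≈ 23.4773.
MPK = 0.28·3.6·23.4773^(-0.72) ≈ 0.1039.
MPK < n+δ = 0.141, so the economy is dynamically inefficient (over-saving).

over-saving; MPK ≈ 0.104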